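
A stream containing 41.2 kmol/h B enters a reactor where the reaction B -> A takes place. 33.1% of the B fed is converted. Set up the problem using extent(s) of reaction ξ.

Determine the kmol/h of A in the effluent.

B reacted = 0.331 × 41.2 = 13.64 kmol/h; ν_B = −1, so ξ = 13.64/1 = 13.64 kmol/h.
Outlet amounts (n = n₀ + ν ξ):
  B: 41.2 − 1(13.64) = 27.56
  A: 0 + 1(13.64) = 13.64

13.6 kmol/h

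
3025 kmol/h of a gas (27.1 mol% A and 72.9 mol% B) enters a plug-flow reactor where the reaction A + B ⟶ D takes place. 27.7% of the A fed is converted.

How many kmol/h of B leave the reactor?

1980 kmol/h

A reacted = 0.277 × 819.8 = 227.1 kmol/h; ν_A = −1, so ξ = 227.1/1 = 227.1 kmol/h.
Outlet amounts (n = n₀ + ν ξ):
  A: 819.8 − 1(227.1) = 592.7
  B: 2205 − 1(227.1) = 1978
  D: 0 + 1(227.1) = 227.1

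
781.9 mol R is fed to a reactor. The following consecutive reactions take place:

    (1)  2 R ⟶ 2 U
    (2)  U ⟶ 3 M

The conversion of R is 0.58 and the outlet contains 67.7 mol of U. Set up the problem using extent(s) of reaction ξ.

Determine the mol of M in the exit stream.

Conversion of R: R consumed = 2ξ₁ = 0.58 × 781.9 → ξ₁ = 226.8 mol.
U balance: n_U = 0 + 2ξ₁ − 1ξ₂ = 67.7 → ξ₂ = (2·226.8 − 67.7)/1 = 385.8 mol.
Outlet amounts (n = n₀ + Σ ν·ξ):
  R: 781.9 − 2(226.8) = 328.4
  U: 0 + 2(226.8) − 1(385.8) = 67.7
  M: 0 + 3(385.8) = 1157

1160 mol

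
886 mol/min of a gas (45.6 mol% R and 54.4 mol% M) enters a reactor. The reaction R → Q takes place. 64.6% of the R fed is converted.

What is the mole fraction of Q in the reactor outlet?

R reacted = 0.646 × 404 = 261 mol/min; ν_R = −1, so ξ = 261/1 = 261 mol/min.
Outlet amounts (n = n₀ + ν ξ):
  R: 404 − 1(261) = 143
  Q: 0 + 1(261) = 261
  M: 482 (inert)
Total out = 886 mol/min; y_Q = 261 / 886 = 0.2946.

0.295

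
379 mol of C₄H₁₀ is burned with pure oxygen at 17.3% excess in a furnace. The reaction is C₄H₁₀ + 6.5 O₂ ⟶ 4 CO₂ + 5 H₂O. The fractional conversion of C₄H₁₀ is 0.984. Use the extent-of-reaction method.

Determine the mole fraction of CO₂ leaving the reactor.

0.39

Stoichiometric O₂ = 6.5 × 379 = 2464 mol; O₂ fed = 2464 × 1.173 = 2890 mol.
Fuel reacted = 0.984 × 379 → ξ = 372.9 mol.
Outlet (n = n₀ + ν ξ):
  C₄H₁₀: 379 − 1(372.9) = 6.064
  O₂: 2890 − 6.5(372.9) = 465.6
  CO₂: 0 + 4(372.9) = 1492
  H₂O: 0 + 5(372.9) = 1865
Total out = 3828 mol; y_CO₂ = 1492 / 3828 = 0.3897.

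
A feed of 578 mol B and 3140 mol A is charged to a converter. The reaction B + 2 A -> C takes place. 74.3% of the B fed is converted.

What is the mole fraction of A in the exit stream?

0.798

B reacted = 0.743 × 578 = 429.5 mol; ν_B = −1, so ξ = 429.5/1 = 429.5 mol.
Outlet amounts (n = n₀ + ν ξ):
  B: 578 − 1(429.5) = 148.5
  A: 3140 − 2(429.5) = 2281
  C: 0 + 1(429.5) = 429.5
Total out = 2859 mol; y_A = 2281 / 2859 = 0.7978.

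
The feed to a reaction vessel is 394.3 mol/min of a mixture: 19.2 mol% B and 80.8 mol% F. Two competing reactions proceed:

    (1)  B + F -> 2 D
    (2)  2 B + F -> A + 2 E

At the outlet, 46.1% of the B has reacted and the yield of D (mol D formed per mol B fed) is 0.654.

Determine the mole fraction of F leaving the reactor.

0.732

Yield of D: 2ξ₁ / 75.71 = 0.654 → ξ₁ = 24.76 mol/min.
Conversion of B: 1ξ₁ + 2ξ₂ = 0.461 × 75.71 = 34.9 → ξ₂ = 5.072 mol/min.
Outlet amounts (n = n₀ + Σ ν·ξ):
  B: 75.71 − 1(24.76) − 2(5.072) = 40.81
  F: 318.6 − 1(24.76) − 1(5.072) = 288.8
  D: 0 + 2(24.76) = 49.51
  A: 0 + 1(5.072) = 5.072
  E: 0 + 2(5.072) = 10.14
Total out = 394.3 mol/min; y_F = 288.8 / 394.3 = 0.7324.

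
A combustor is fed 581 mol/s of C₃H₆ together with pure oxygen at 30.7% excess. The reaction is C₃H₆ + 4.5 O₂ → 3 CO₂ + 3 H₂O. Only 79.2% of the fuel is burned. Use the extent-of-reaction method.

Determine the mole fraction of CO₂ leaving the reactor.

0.326

Stoichiometric O₂ = 4.5 × 581 = 2614 mol/s; O₂ fed = 2614 × 1.307 = 3417 mol/s.
Fuel reacted = 0.792 × 581 → ξ = 460.2 mol/s.
Outlet (n = n₀ + ν ξ):
  C₃H₆: 581 − 1(460.2) = 120.8
  O₂: 3417 − 4.5(460.2) = 1346
  CO₂: 0 + 3(460.2) = 1380
  H₂O: 0 + 3(460.2) = 1380
Total out = 4228 mol/s; y_CO₂ = 1380 / 4228 = 0.3265.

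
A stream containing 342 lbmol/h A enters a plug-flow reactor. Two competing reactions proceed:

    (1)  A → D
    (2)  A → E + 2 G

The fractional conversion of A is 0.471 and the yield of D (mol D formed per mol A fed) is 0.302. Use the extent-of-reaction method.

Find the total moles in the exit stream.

Yield of D: 1ξ₁ / 342 = 0.302 → ξ₁ = 103.3 lbmol/h.
Conversion of A: 1ξ₁ + 1ξ₂ = 0.471 × 342 = 161.1 → ξ₂ = 57.8 lbmol/h.
Outlet amounts (n = n₀ + Σ ν·ξ):
  A: 342 − 1(103.3) − 1(57.8) = 180.9
  D: 0 + 1(103.3) = 103.3
  E: 0 + 1(57.8) = 57.8
  G: 0 + 2(57.8) = 115.6
Total out = 180.9 + 103.3 + 57.8 + 115.6 = 457.6 lbmol/h.

458 lbmol/h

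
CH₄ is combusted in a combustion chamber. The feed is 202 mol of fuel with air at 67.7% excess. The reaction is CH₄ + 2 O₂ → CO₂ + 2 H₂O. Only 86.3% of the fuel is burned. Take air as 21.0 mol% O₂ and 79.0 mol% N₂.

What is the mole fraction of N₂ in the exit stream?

Stoichiometric O₂ = 2 × 202 = 404 mol; O₂ fed = 404 × 1.677 = 677.5 mol.
N₂ fed = 677.5 × 79/21 = 2549 mol.
Fuel reacted = 0.863 × 202 → ξ = 174.3 mol.
Outlet (n = n₀ + ν ξ):
  CH₄: 202 − 1(174.3) = 27.67
  O₂: 677.5 − 2(174.3) = 328.9
  N₂: 2549 (inert)
  CO₂: 0 + 1(174.3) = 174.3
  H₂O: 0 + 2(174.3) = 348.7
Total out = 3428 mol; y_N₂ = 2549 / 3428 = 0.7435.

0.743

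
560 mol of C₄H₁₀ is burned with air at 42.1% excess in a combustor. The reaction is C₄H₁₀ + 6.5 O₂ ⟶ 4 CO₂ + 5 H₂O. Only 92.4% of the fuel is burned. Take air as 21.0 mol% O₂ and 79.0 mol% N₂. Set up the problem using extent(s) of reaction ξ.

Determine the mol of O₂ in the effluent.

1810 mol

Stoichiometric O₂ = 6.5 × 560 = 3640 mol; O₂ fed = 3640 × 1.421 = 5172 mol.
N₂ fed = 5172 × 79/21 = 19460 mol.
Fuel reacted = 0.924 × 560 → ξ = 517.4 mol.
Outlet (n = n₀ + ν ξ):
  C₄H₁₀: 560 − 1(517.4) = 42.56
  O₂: 5172 − 6.5(517.4) = 1809
  N₂: 19460 (inert)
  CO₂: 0 + 4(517.4) = 2070
  H₂O: 0 + 5(517.4) = 2587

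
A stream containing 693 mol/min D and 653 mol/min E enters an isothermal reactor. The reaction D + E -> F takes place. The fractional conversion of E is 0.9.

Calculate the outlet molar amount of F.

588 mol/min

E reacted = 0.9 × 653 = 587.7 mol/min; ν_E = −1, so ξ = 587.7/1 = 587.7 mol/min.
Outlet amounts (n = n₀ + ν ξ):
  D: 693 − 1(587.7) = 105.3
  E: 653 − 1(587.7) = 65.3
  F: 0 + 1(587.7) = 587.7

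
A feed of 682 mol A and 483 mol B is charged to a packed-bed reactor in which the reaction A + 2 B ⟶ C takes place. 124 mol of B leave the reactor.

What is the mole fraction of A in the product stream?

0.623

For B: n = n₀ − 2ξ → 124 = 483 − 2ξ, giving ξ = 179.5 mol.
Outlet amounts (n = n₀ + ν ξ):
  A: 682 − 1(179.5) = 502.5
  B: 483 − 2(179.5) = 124
  C: 0 + 1(179.5) = 179.5
Total out = 806 mol; y_A = 502.5 / 806 = 0.6234.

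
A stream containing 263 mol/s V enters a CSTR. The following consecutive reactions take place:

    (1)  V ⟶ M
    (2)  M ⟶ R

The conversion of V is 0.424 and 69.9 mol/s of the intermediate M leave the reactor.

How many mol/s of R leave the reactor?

Conversion of V: V consumed = 1ξ₁ = 0.424 × 263 → ξ₁ = 111.5 mol/s.
M balance: n_M = 0 + 1ξ₁ − 1ξ₂ = 69.9 → ξ₂ = (1·111.5 − 69.9)/1 = 41.61 mol/s.
Outlet amounts (n = n₀ + Σ ν·ξ):
  V: 263 − 1(111.5) = 151.5
  M: 0 + 1(111.5) − 1(41.61) = 69.9
  R: 0 + 1(41.61) = 41.61

41.6 mol/s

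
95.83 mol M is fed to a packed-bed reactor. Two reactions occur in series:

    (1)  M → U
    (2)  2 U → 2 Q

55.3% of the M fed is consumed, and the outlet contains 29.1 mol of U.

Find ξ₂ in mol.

ξ₂ = 11.9 mol

Conversion of M: M consumed = 1ξ₁ = 0.553 × 95.83 → ξ₁ = 52.99 mol.
U balance: n_U = 0 + 1ξ₁ − 2ξ₂ = 29.1 → ξ₂ = (1·52.99 − 29.1)/2 = 11.95 mol.
Outlet amounts (n = n₀ + Σ ν·ξ):
  M: 95.83 − 1(52.99) = 42.84
  U: 0 + 1(52.99) − 2(11.95) = 29.1
  Q: 0 + 2(11.95) = 23.89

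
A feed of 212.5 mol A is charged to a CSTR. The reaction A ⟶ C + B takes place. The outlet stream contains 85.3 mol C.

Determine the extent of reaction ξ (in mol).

ξ = 85.3 mol

For C: n = n₀ + 1ξ → 85.3 = 0 + 1ξ, giving ξ = 85.3 mol.
Outlet amounts (n = n₀ + ν ξ):
  A: 212.5 − 1(85.3) = 127.2
  C: 0 + 1(85.3) = 85.3
  B: 0 + 1(85.3) = 85.3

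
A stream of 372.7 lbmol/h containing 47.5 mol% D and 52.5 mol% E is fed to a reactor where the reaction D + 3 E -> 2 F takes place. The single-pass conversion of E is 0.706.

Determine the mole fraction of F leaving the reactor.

0.328

E reacted = 0.706 × 195.7 = 138.1 lbmol/h; ν_E = −3, so ξ = 138.1/3 = 46.05 lbmol/h.
Outlet amounts (n = n₀ + ν ξ):
  D: 177 − 1(46.05) = 131
  E: 195.7 − 3(46.05) = 57.53
  F: 0 + 2(46.05) = 92.09
Total out = 280.6 lbmol/h; y_F = 92.09 / 280.6 = 0.3282.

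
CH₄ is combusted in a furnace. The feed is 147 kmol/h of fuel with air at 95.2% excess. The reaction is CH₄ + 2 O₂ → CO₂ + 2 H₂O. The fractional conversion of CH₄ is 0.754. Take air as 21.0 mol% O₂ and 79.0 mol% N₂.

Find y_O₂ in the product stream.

0.122

Stoichiometric O₂ = 2 × 147 = 294 kmol/h; O₂ fed = 294 × 1.952 = 573.9 kmol/h.
N₂ fed = 573.9 × 79/21 = 2159 kmol/h.
Fuel reacted = 0.754 × 147 → ξ = 110.8 kmol/h.
Outlet (n = n₀ + ν ξ):
  CH₄: 147 − 1(110.8) = 36.16
  O₂: 573.9 − 2(110.8) = 352.2
  N₂: 2159 (inert)
  CO₂: 0 + 1(110.8) = 110.8
  H₂O: 0 + 2(110.8) = 221.7
Total out = 2880 kmol/h; y_O₂ = 352.2 / 2880 = 0.1223.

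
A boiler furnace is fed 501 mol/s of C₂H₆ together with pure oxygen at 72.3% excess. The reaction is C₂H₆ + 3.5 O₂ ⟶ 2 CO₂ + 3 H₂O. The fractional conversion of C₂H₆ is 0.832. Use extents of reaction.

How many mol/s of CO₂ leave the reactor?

Stoichiometric O₂ = 3.5 × 501 = 1754 mol/s; O₂ fed = 1754 × 1.723 = 3021 mol/s.
Fuel reacted = 0.832 × 501 → ξ = 416.8 mol/s.
Outlet (n = n₀ + ν ξ):
  C₂H₆: 501 − 1(416.8) = 84.17
  O₂: 3021 − 3.5(416.8) = 1562
  CO₂: 0 + 2(416.8) = 833.7
  H₂O: 0 + 3(416.8) = 1250

834 mol/s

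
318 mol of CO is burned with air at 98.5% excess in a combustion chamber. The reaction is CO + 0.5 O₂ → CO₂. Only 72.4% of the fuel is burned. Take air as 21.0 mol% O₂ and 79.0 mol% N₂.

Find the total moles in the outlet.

Stoichiometric O₂ = 0.5 × 318 = 159 mol; O₂ fed = 159 × 1.985 = 315.6 mol.
N₂ fed = 315.6 × 79/21 = 1187 mol.
Fuel reacted = 0.724 × 318 → ξ = 230.2 mol.
Outlet (n = n₀ + ν ξ):
  CO: 318 − 1(230.2) = 87.77
  O₂: 315.6 − 0.5(230.2) = 200.5
  N₂: 1187 (inert)
  CO₂: 0 + 1(230.2) = 230.2
Total out = 87.77 + 200.5 + 1187 + 230.2 = 1706 mol.

1710 mol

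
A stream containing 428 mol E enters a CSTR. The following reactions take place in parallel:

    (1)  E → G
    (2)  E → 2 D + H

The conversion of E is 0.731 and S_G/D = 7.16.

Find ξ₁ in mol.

Conversion of E: E consumed = 0.731 × 428 = 312.9 mol = 1ξ₁ + 1ξ₂.
Selectivity: 1ξ₁ / (2ξ₂) = 7.16 → ξ₁ = 14.32 ξ₂.
Substitute: (1·14.32 + 1) ξ₂ = 312.9 → ξ₂ = 20.42 mol, ξ₁ = 292.4 mol.
Outlet amounts (n = n₀ + Σ ν·ξ):
  E: 428 − 1(292.4) − 1(20.42) = 115.1
  G: 0 + 1(292.4) = 292.4
  D: 0 + 2(20.42) = 40.84
  H: 0 + 1(20.42) = 20.42

ξ₁ = 292 mol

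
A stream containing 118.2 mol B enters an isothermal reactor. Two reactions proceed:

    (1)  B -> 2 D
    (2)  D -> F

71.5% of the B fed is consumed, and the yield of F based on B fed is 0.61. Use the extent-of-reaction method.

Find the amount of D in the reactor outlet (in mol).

96.9 mol

Conversion of B: B consumed = 1ξ₁ = 0.715 × 118.2 → ξ₁ = 84.51 mol.
Yield of F: 1ξ₂ / 118.2 = 0.61 → ξ₂ = 72.1 mol.
Outlet amounts (n = n₀ + Σ ν·ξ):
  B: 118.2 − 1(84.51) = 33.69
  D: 0 + 2(84.51) − 1(72.1) = 96.92
  F: 0 + 1(72.1) = 72.1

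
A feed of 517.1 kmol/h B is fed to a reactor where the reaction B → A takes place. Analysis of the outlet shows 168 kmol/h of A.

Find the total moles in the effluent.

For A: n = n₀ + 1ξ → 168 = 0 + 1ξ, giving ξ = 168 kmol/h.
Outlet amounts (n = n₀ + ν ξ):
  B: 517.1 − 1(168) = 349.1
  A: 0 + 1(168) = 168
Total out = 349.1 + 168 = 517.1 kmol/h.

517 kmol/h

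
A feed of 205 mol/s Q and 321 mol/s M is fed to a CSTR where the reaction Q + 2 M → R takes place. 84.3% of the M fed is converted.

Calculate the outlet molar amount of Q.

M reacted = 0.843 × 321 = 270.6 mol/s; ν_M = −2, so ξ = 270.6/2 = 135.3 mol/s.
Outlet amounts (n = n₀ + ν ξ):
  Q: 205 − 1(135.3) = 69.7
  M: 321 − 2(135.3) = 50.4
  R: 0 + 1(135.3) = 135.3

69.7 mol/s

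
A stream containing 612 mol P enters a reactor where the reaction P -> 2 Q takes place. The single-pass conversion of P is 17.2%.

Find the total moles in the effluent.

717 mol

P reacted = 0.172 × 612 = 105.3 mol; ν_P = −1, so ξ = 105.3/1 = 105.3 mol.
Outlet amounts (n = n₀ + ν ξ):
  P: 612 − 1(105.3) = 506.7
  Q: 0 + 2(105.3) = 210.5
Total out = 506.7 + 210.5 = 717.3 mol.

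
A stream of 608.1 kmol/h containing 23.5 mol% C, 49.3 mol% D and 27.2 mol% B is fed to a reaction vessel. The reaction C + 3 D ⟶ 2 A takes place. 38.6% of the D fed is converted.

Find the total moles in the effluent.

531 kmol/h

D reacted = 0.386 × 299.8 = 115.7 kmol/h; ν_D = −3, so ξ = 115.7/3 = 38.57 kmol/h.
Outlet amounts (n = n₀ + ν ξ):
  C: 142.9 − 1(38.57) = 104.3
  D: 299.8 − 3(38.57) = 184.1
  A: 0 + 2(38.57) = 77.15
  B: 165.4 (inert)
Total out = 104.3 + 184.1 + 77.15 + 165.4 = 531 kmol/h.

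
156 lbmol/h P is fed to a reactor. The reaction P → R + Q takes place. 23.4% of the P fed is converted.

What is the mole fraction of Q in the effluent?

P reacted = 0.234 × 156 = 36.5 lbmol/h; ν_P = −1, so ξ = 36.5/1 = 36.5 lbmol/h.
Outlet amounts (n = n₀ + ν ξ):
  P: 156 − 1(36.5) = 119.5
  R: 0 + 1(36.5) = 36.5
  Q: 0 + 1(36.5) = 36.5
Total out = 192.5 lbmol/h; y_Q = 36.5 / 192.5 = 0.1896.

0.19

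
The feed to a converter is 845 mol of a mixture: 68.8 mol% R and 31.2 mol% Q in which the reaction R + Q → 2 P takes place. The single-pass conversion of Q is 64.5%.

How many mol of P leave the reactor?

340 mol

Q reacted = 0.645 × 263.6 = 170 mol; ν_Q = −1, so ξ = 170/1 = 170 mol.
Outlet amounts (n = n₀ + ν ξ):
  R: 581.4 − 1(170) = 411.3
  Q: 263.6 − 1(170) = 93.59
  P: 0 + 2(170) = 340.1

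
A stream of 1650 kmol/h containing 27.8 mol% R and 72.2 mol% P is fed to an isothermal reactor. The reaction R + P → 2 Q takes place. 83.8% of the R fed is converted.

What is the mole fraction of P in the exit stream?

0.489

R reacted = 0.838 × 458.7 = 384.4 kmol/h; ν_R = −1, so ξ = 384.4/1 = 384.4 kmol/h.
Outlet amounts (n = n₀ + ν ξ):
  R: 458.7 − 1(384.4) = 74.31
  P: 1191 − 1(384.4) = 806.9
  Q: 0 + 2(384.4) = 768.8
Total out = 1650 kmol/h; y_P = 806.9 / 1650 = 0.489.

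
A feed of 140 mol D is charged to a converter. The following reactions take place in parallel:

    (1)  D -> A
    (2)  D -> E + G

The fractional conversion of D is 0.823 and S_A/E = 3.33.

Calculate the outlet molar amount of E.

26.6 mol

Conversion of D: D consumed = 0.823 × 140 = 115.2 mol = 1ξ₁ + 1ξ₂.
Selectivity: 1ξ₁ / (1ξ₂) = 3.33 → ξ₁ = 3.33 ξ₂.
Substitute: (1·3.33 + 1) ξ₂ = 115.2 → ξ₂ = 26.61 mol, ξ₁ = 88.61 mol.
Outlet amounts (n = n₀ + Σ ν·ξ):
  D: 140 − 1(88.61) − 1(26.61) = 24.78
  A: 0 + 1(88.61) = 88.61
  E: 0 + 1(26.61) = 26.61
  G: 0 + 1(26.61) = 26.61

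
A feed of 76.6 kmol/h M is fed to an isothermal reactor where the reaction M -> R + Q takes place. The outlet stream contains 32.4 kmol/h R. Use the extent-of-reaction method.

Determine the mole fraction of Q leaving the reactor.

0.297

For R: n = n₀ + 1ξ → 32.4 = 0 + 1ξ, giving ξ = 32.4 kmol/h.
Outlet amounts (n = n₀ + ν ξ):
  M: 76.6 − 1(32.4) = 44.2
  R: 0 + 1(32.4) = 32.4
  Q: 0 + 1(32.4) = 32.4
Total out = 109 kmol/h; y_Q = 32.4 / 109 = 0.2972.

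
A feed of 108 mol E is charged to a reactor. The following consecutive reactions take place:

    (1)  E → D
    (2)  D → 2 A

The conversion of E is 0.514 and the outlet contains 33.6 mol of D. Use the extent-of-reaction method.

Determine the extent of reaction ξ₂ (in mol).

ξ₂ = 21.9 mol

Conversion of E: E consumed = 1ξ₁ = 0.514 × 108 → ξ₁ = 55.51 mol.
D balance: n_D = 0 + 1ξ₁ − 1ξ₂ = 33.6 → ξ₂ = (1·55.51 − 33.6)/1 = 21.91 mol.
Outlet amounts (n = n₀ + Σ ν·ξ):
  E: 108 − 1(55.51) = 52.49
  D: 0 + 1(55.51) − 1(21.91) = 33.6
  A: 0 + 2(21.91) = 43.82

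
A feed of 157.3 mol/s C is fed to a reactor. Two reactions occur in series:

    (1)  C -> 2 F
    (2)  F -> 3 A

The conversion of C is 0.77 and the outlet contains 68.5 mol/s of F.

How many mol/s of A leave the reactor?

Conversion of C: C consumed = 1ξ₁ = 0.77 × 157.3 → ξ₁ = 121.1 mol/s.
F balance: n_F = 0 + 2ξ₁ − 1ξ₂ = 68.5 → ξ₂ = (2·121.1 − 68.5)/1 = 173.7 mol/s.
Outlet amounts (n = n₀ + Σ ν·ξ):
  C: 157.3 − 1(121.1) = 36.18
  F: 0 + 2(121.1) − 1(173.7) = 68.5
  A: 0 + 3(173.7) = 521.2

521 mol/s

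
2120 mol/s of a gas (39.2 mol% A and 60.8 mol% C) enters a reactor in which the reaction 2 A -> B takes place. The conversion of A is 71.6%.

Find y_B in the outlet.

A reacted = 0.716 × 831 = 595 mol/s; ν_A = −2, so ξ = 595/2 = 297.5 mol/s.
Outlet amounts (n = n₀ + ν ξ):
  A: 831 − 2(297.5) = 236
  B: 0 + 1(297.5) = 297.5
  C: 1289 (inert)
Total out = 1822 mol/s; y_B = 297.5 / 1822 = 0.1632.

0.163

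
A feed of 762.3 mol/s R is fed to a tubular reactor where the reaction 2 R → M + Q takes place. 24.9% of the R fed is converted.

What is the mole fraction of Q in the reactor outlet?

R reacted = 0.249 × 762.3 = 189.8 mol/s; ν_R = −2, so ξ = 189.8/2 = 94.91 mol/s.
Outlet amounts (n = n₀ + ν ξ):
  R: 762.3 − 2(94.91) = 572.5
  M: 0 + 1(94.91) = 94.91
  Q: 0 + 1(94.91) = 94.91
Total out = 762.3 mol/s; y_Q = 94.91 / 762.3 = 0.1245.

0.124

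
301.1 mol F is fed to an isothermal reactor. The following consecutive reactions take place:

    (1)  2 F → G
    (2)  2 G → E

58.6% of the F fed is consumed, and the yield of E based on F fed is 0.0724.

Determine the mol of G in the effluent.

Conversion of F: F consumed = 2ξ₁ = 0.586 × 301.1 → ξ₁ = 88.22 mol.
Yield of E: 1ξ₂ / 301.1 = 0.0724 → ξ₂ = 21.8 mol.
Outlet amounts (n = n₀ + Σ ν·ξ):
  F: 301.1 − 2(88.22) = 124.7
  G: 0 + 1(88.22) − 2(21.8) = 44.62
  E: 0 + 1(21.8) = 21.8

44.6 mol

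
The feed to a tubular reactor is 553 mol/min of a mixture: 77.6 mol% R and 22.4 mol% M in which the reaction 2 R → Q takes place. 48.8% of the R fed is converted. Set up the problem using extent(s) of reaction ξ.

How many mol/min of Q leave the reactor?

105 mol/min

R reacted = 0.488 × 429.1 = 209.4 mol/min; ν_R = −2, so ξ = 209.4/2 = 104.7 mol/min.
Outlet amounts (n = n₀ + ν ξ):
  R: 429.1 − 2(104.7) = 219.7
  Q: 0 + 1(104.7) = 104.7
  M: 123.9 (inert)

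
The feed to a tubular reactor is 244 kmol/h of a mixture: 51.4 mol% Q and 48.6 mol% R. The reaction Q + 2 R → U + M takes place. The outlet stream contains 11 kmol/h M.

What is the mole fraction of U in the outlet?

For M: n = n₀ + 1ξ → 11 = 0 + 1ξ, giving ξ = 11 kmol/h.
Outlet amounts (n = n₀ + ν ξ):
  Q: 125.4 − 1(11) = 114.4
  R: 118.6 − 2(11) = 96.58
  U: 0 + 1(11) = 11
  M: 0 + 1(11) = 11
Total out = 233 kmol/h; y_U = 11 / 233 = 0.04721.

0.0472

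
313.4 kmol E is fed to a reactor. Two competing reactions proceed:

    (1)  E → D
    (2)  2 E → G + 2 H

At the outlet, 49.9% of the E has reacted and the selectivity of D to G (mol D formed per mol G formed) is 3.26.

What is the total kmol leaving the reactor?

Conversion of E: E consumed = 0.499 × 313.4 = 156.4 kmol = 1ξ₁ + 2ξ₂.
Selectivity: 1ξ₁ / (1ξ₂) = 3.26 → ξ₁ = 3.26 ξ₂.
Substitute: (1·3.26 + 2) ξ₂ = 156.4 → ξ₂ = 29.73 kmol, ξ₁ = 96.92 kmol.
Outlet amounts (n = n₀ + Σ ν·ξ):
  E: 313.4 − 1(96.92) − 2(29.73) = 157
  D: 0 + 1(96.92) = 96.92
  G: 0 + 1(29.73) = 29.73
  H: 0 + 2(29.73) = 59.46
Total out = 157 + 96.92 + 29.73 + 59.46 = 343.1 kmol.

343 kmol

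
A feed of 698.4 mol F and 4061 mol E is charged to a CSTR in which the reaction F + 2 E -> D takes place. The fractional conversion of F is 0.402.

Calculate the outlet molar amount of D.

281 mol

F reacted = 0.402 × 698.4 = 280.8 mol; ν_F = −1, so ξ = 280.8/1 = 280.8 mol.
Outlet amounts (n = n₀ + ν ξ):
  F: 698.4 − 1(280.8) = 417.6
  E: 4061 − 2(280.8) = 3499
  D: 0 + 1(280.8) = 280.8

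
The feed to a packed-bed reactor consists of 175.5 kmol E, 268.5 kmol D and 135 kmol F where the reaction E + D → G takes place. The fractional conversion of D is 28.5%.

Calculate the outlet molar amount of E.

D reacted = 0.285 × 268.5 = 76.52 kmol; ν_D = −1, so ξ = 76.52/1 = 76.52 kmol.
Outlet amounts (n = n₀ + ν ξ):
  E: 175.5 − 1(76.52) = 98.98
  D: 268.5 − 1(76.52) = 192
  G: 0 + 1(76.52) = 76.52
  F: 135 (inert)

99 kmol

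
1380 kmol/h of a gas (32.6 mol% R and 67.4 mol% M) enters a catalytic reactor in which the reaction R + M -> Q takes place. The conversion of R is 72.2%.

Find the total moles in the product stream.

1060 kmol/h

R reacted = 0.722 × 449.9 = 324.8 kmol/h; ν_R = −1, so ξ = 324.8/1 = 324.8 kmol/h.
Outlet amounts (n = n₀ + ν ξ):
  R: 449.9 − 1(324.8) = 125.1
  M: 930.1 − 1(324.8) = 605.3
  Q: 0 + 1(324.8) = 324.8
Total out = 125.1 + 605.3 + 324.8 = 1055 kmol/h.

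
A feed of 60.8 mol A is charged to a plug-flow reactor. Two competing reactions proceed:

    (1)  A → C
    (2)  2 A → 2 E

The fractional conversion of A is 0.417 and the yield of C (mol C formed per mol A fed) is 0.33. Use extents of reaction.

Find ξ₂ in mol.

Yield of C: 1ξ₁ / 60.8 = 0.33 → ξ₁ = 20.06 mol.
Conversion of A: 1ξ₁ + 2ξ₂ = 0.417 × 60.8 = 25.35 → ξ₂ = 2.645 mol.
Outlet amounts (n = n₀ + Σ ν·ξ):
  A: 60.8 − 1(20.06) − 2(2.645) = 35.45
  C: 0 + 1(20.06) = 20.06
  E: 0 + 2(2.645) = 5.29

ξ₂ = 2.64 mol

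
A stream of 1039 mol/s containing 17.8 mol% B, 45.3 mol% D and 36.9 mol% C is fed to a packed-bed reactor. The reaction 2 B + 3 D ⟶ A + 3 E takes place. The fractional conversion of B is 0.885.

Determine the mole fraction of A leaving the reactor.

B reacted = 0.885 × 184.9 = 163.7 mol/s; ν_B = −2, so ξ = 163.7/2 = 81.84 mol/s.
Outlet amounts (n = n₀ + ν ξ):
  B: 184.9 − 2(81.84) = 21.27
  D: 470.7 − 3(81.84) = 225.2
  A: 0 + 1(81.84) = 81.84
  E: 0 + 3(81.84) = 245.5
  C: 383.4 (inert)
Total out = 957.2 mol/s; y_A = 81.84 / 957.2 = 0.0855.

0.0855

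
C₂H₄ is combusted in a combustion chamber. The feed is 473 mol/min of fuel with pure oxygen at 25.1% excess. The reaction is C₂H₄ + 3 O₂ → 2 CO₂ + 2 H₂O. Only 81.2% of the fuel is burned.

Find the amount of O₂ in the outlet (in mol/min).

623 mol/min

Stoichiometric O₂ = 3 × 473 = 1419 mol/min; O₂ fed = 1419 × 1.251 = 1775 mol/min.
Fuel reacted = 0.812 × 473 → ξ = 384.1 mol/min.
Outlet (n = n₀ + ν ξ):
  C₂H₄: 473 − 1(384.1) = 88.92
  O₂: 1775 − 3(384.1) = 622.9
  CO₂: 0 + 2(384.1) = 768.2
  H₂O: 0 + 2(384.1) = 768.2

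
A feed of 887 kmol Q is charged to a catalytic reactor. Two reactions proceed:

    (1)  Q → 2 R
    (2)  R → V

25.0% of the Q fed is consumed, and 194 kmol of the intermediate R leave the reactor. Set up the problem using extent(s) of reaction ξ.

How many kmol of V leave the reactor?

250 kmol

Conversion of Q: Q consumed = 1ξ₁ = 0.25 × 887 → ξ₁ = 221.8 kmol.
R balance: n_R = 0 + 2ξ₁ − 1ξ₂ = 194 → ξ₂ = (2·221.8 − 194)/1 = 249.5 kmol.
Outlet amounts (n = n₀ + Σ ν·ξ):
  Q: 887 − 1(221.8) = 665.2
  R: 0 + 2(221.8) − 1(249.5) = 194
  V: 0 + 1(249.5) = 249.5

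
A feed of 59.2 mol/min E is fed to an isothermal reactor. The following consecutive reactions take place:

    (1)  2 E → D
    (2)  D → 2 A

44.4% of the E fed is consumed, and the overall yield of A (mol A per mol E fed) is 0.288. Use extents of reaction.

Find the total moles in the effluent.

Conversion of E: E consumed = 2ξ₁ = 0.444 × 59.2 → ξ₁ = 13.14 mol/min.
Yield of A: 2ξ₂ / 59.2 = 0.288 → ξ₂ = 8.525 mol/min.
Outlet amounts (n = n₀ + Σ ν·ξ):
  E: 59.2 − 2(13.14) = 32.92
  D: 0 + 1(13.14) − 1(8.525) = 4.618
  A: 0 + 2(8.525) = 17.05
Total out = 32.92 + 4.618 + 17.05 = 54.58 mol/min.

54.6 mol/min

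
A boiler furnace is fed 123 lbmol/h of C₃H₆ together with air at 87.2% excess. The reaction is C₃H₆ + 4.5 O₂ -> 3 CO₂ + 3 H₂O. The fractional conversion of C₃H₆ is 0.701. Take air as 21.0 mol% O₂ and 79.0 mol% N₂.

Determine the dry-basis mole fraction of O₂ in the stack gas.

0.134

Stoichiometric O₂ = 4.5 × 123 = 553.5 lbmol/h; O₂ fed = 553.5 × 1.872 = 1036 lbmol/h.
N₂ fed = 1036 × 79/21 = 3898 lbmol/h.
Fuel reacted = 0.701 × 123 → ξ = 86.22 lbmol/h.
Outlet (n = n₀ + ν ξ):
  C₃H₆: 123 − 1(86.22) = 36.78
  O₂: 1036 − 4.5(86.22) = 648.1
  N₂: 3898 (inert)
  CO₂: 0 + 3(86.22) = 258.7
  H₂O: 0 + 3(86.22) = 258.7
Dry total = 4841 lbmol/h; y_O₂ (dry) = 648.1 / 4841 = 0.1339.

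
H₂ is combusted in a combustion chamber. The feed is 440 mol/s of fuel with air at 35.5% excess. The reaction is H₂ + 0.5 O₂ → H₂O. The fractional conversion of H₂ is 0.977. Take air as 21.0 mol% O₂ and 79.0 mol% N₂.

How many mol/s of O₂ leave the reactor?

Stoichiometric O₂ = 0.5 × 440 = 220 mol/s; O₂ fed = 220 × 1.355 = 298.1 mol/s.
N₂ fed = 298.1 × 79/21 = 1121 mol/s.
Fuel reacted = 0.977 × 440 → ξ = 429.9 mol/s.
Outlet (n = n₀ + ν ξ):
  H₂: 440 − 1(429.9) = 10.12
  O₂: 298.1 − 0.5(429.9) = 83.16
  N₂: 1121 (inert)
  H₂O: 0 + 1(429.9) = 429.9

83.2 mol/s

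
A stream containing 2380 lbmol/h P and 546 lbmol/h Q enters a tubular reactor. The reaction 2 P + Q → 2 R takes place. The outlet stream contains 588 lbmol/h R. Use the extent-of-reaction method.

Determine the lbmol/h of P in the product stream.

1790 lbmol/h

For R: n = n₀ + 2ξ → 588 = 0 + 2ξ, giving ξ = 294 lbmol/h.
Outlet amounts (n = n₀ + ν ξ):
  P: 2380 − 2(294) = 1792
  Q: 546 − 1(294) = 252
  R: 0 + 2(294) = 588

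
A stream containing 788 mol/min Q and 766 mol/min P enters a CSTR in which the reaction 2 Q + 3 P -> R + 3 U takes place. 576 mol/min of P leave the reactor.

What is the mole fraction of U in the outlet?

For P: n = n₀ − 3ξ → 576 = 766 − 3ξ, giving ξ = 63.33 mol/min.
Outlet amounts (n = n₀ + ν ξ):
  Q: 788 − 2(63.33) = 661.3
  P: 766 − 3(63.33) = 576
  R: 0 + 1(63.33) = 63.33
  U: 0 + 3(63.33) = 190
Total out = 1491 mol/min; y_U = 190 / 1491 = 0.1275.

0.127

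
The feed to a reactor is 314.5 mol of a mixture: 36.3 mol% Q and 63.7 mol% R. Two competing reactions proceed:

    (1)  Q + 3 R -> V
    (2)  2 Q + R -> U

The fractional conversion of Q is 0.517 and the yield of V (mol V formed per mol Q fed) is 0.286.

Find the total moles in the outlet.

Yield of V: 1ξ₁ / 114.2 = 0.286 → ξ₁ = 32.65 mol.
Conversion of Q: 1ξ₁ + 2ξ₂ = 0.517 × 114.2 = 59.02 → ξ₂ = 13.19 mol.
Outlet amounts (n = n₀ + Σ ν·ξ):
  Q: 114.2 − 1(32.65) − 2(13.19) = 55.14
  R: 200.3 − 3(32.65) − 1(13.19) = 89.2
  V: 0 + 1(32.65) = 32.65
  U: 0 + 1(13.19) = 13.19
Total out = 55.14 + 89.2 + 32.65 + 13.19 = 190.2 mol.

190 mol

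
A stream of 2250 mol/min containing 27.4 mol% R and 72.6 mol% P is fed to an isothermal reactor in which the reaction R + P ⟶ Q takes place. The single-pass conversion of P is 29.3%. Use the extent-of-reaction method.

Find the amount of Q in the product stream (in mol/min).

479 mol/min

P reacted = 0.293 × 1634 = 478.6 mol/min; ν_P = −1, so ξ = 478.6/1 = 478.6 mol/min.
Outlet amounts (n = n₀ + ν ξ):
  R: 616.5 − 1(478.6) = 137.9
  P: 1634 − 1(478.6) = 1155
  Q: 0 + 1(478.6) = 478.6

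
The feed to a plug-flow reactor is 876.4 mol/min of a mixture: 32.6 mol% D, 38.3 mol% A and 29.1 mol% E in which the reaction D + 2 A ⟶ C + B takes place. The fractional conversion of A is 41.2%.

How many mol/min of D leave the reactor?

217 mol/min

A reacted = 0.412 × 335.7 = 138.3 mol/min; ν_A = −2, so ξ = 138.3/2 = 69.15 mol/min.
Outlet amounts (n = n₀ + ν ξ):
  D: 285.7 − 1(69.15) = 216.6
  A: 335.7 − 2(69.15) = 197.4
  C: 0 + 1(69.15) = 69.15
  B: 0 + 1(69.15) = 69.15
  E: 255 (inert)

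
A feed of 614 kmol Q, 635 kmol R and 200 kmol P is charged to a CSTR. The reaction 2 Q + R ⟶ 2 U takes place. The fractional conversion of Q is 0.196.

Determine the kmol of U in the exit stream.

120 kmol

Q reacted = 0.196 × 614 = 120.3 kmol; ν_Q = −2, so ξ = 120.3/2 = 60.17 kmol.
Outlet amounts (n = n₀ + ν ξ):
  Q: 614 − 2(60.17) = 493.7
  R: 635 − 1(60.17) = 574.8
  U: 0 + 2(60.17) = 120.3
  P: 200 (inert)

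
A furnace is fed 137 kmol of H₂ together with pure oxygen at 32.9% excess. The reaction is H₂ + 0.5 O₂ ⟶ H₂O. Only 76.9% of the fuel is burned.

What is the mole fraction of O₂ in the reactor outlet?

0.219

Stoichiometric O₂ = 0.5 × 137 = 68.5 kmol; O₂ fed = 68.5 × 1.329 = 91.04 kmol.
Fuel reacted = 0.769 × 137 → ξ = 105.4 kmol.
Outlet (n = n₀ + ν ξ):
  H₂: 137 − 1(105.4) = 31.65
  O₂: 91.04 − 0.5(105.4) = 38.36
  H₂O: 0 + 1(105.4) = 105.4
Total out = 175.4 kmol; y_O₂ = 38.36 / 175.4 = 0.2187.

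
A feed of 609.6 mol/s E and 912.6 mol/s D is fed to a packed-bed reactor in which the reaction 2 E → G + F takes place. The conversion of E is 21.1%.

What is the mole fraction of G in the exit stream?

0.0422

E reacted = 0.211 × 609.6 = 128.6 mol/s; ν_E = −2, so ξ = 128.6/2 = 64.31 mol/s.
Outlet amounts (n = n₀ + ν ξ):
  E: 609.6 − 2(64.31) = 481
  G: 0 + 1(64.31) = 64.31
  F: 0 + 1(64.31) = 64.31
  D: 912.6 (inert)
Total out = 1522 mol/s; y_G = 64.31 / 1522 = 0.04225.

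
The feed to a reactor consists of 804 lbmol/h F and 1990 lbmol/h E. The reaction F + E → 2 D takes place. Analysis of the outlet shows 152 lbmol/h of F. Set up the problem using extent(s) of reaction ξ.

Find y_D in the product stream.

For F: n = n₀ − 1ξ → 152 = 804 − 1ξ, giving ξ = 652 lbmol/h.
Outlet amounts (n = n₀ + ν ξ):
  F: 804 − 1(652) = 152
  E: 1990 − 1(652) = 1338
  D: 0 + 2(652) = 1304
Total out = 2794 lbmol/h; y_D = 1304 / 2794 = 0.4667.

0.467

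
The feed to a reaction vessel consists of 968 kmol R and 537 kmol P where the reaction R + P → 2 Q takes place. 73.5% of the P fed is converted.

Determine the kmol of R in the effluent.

573 kmol

P reacted = 0.735 × 537 = 394.7 kmol; ν_P = −1, so ξ = 394.7/1 = 394.7 kmol.
Outlet amounts (n = n₀ + ν ξ):
  R: 968 − 1(394.7) = 573.3
  P: 537 − 1(394.7) = 142.3
  Q: 0 + 2(394.7) = 789.4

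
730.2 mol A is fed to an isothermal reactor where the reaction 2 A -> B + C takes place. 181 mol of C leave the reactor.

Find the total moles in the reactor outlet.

For C: n = n₀ + 1ξ → 181 = 0 + 1ξ, giving ξ = 181 mol.
Outlet amounts (n = n₀ + ν ξ):
  A: 730.2 − 2(181) = 368.2
  B: 0 + 1(181) = 181
  C: 0 + 1(181) = 181
Total out = 368.2 + 181 + 181 = 730.2 mol.

730 mol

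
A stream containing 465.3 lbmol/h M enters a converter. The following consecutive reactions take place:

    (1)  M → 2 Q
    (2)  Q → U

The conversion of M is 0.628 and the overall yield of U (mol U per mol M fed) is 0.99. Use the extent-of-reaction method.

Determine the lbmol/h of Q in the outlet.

Conversion of M: M consumed = 1ξ₁ = 0.628 × 465.3 → ξ₁ = 292.2 lbmol/h.
Yield of U: 1ξ₂ / 465.3 = 0.99 → ξ₂ = 460.6 lbmol/h.
Outlet amounts (n = n₀ + Σ ν·ξ):
  M: 465.3 − 1(292.2) = 173.1
  Q: 0 + 2(292.2) − 1(460.6) = 123.8
  U: 0 + 1(460.6) = 460.6

124 lbmol/h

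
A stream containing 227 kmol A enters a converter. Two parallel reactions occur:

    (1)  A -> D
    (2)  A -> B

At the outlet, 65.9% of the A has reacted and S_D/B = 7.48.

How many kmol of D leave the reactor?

132 kmol

Conversion of A: A consumed = 0.659 × 227 = 149.6 kmol = 1ξ₁ + 1ξ₂.
Selectivity: 1ξ₁ / (1ξ₂) = 7.48 → ξ₁ = 7.48 ξ₂.
Substitute: (1·7.48 + 1) ξ₂ = 149.6 → ξ₂ = 17.64 kmol, ξ₁ = 132 kmol.
Outlet amounts (n = n₀ + Σ ν·ξ):
  A: 227 − 1(132) − 1(17.64) = 77.41
  D: 0 + 1(132) = 132
  B: 0 + 1(17.64) = 17.64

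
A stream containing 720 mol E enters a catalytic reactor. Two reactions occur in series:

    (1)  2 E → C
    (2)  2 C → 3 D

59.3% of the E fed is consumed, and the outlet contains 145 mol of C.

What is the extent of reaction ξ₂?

ξ₂ = 34.2 mol

Conversion of E: E consumed = 2ξ₁ = 0.593 × 720 → ξ₁ = 213.5 mol.
C balance: n_C = 0 + 1ξ₁ − 2ξ₂ = 145 → ξ₂ = (1·213.5 − 145)/2 = 34.24 mol.
Outlet amounts (n = n₀ + Σ ν·ξ):
  E: 720 − 2(213.5) = 293
  C: 0 + 1(213.5) − 2(34.24) = 145
  D: 0 + 3(34.24) = 102.7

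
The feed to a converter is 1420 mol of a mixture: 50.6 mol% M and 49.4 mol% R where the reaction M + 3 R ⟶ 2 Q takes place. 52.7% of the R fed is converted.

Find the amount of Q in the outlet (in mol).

R reacted = 0.527 × 701.5 = 369.7 mol; ν_R = −3, so ξ = 369.7/3 = 123.2 mol.
Outlet amounts (n = n₀ + ν ξ):
  M: 718.5 − 1(123.2) = 595.3
  R: 701.5 − 3(123.2) = 331.8
  Q: 0 + 2(123.2) = 246.5

246 mol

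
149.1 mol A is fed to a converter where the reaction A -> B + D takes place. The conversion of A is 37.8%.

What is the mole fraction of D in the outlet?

0.274

A reacted = 0.378 × 149.1 = 56.36 mol; ν_A = −1, so ξ = 56.36/1 = 56.36 mol.
Outlet amounts (n = n₀ + ν ξ):
  A: 149.1 − 1(56.36) = 92.74
  B: 0 + 1(56.36) = 56.36
  D: 0 + 1(56.36) = 56.36
Total out = 205.5 mol; y_D = 56.36 / 205.5 = 0.2743.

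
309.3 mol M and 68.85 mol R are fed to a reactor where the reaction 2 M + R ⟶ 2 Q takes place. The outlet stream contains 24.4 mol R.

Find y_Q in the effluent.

0.266

For R: n = n₀ − 1ξ → 24.4 = 68.85 − 1ξ, giving ξ = 44.45 mol.
Outlet amounts (n = n₀ + ν ξ):
  M: 309.3 − 2(44.45) = 220.4
  R: 68.85 − 1(44.45) = 24.4
  Q: 0 + 2(44.45) = 88.9
Total out = 333.7 mol; y_Q = 88.9 / 333.7 = 0.2664.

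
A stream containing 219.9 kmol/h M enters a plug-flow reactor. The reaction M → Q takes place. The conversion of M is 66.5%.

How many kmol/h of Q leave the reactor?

M reacted = 0.665 × 219.9 = 146.2 kmol/h; ν_M = −1, so ξ = 146.2/1 = 146.2 kmol/h.
Outlet amounts (n = n₀ + ν ξ):
  M: 219.9 − 1(146.2) = 73.67
  Q: 0 + 1(146.2) = 146.2

146 kmol/h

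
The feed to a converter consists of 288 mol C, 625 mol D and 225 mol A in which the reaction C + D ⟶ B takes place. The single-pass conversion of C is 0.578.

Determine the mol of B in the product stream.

C reacted = 0.578 × 288 = 166.5 mol; ν_C = −1, so ξ = 166.5/1 = 166.5 mol.
Outlet amounts (n = n₀ + ν ξ):
  C: 288 − 1(166.5) = 121.5
  D: 625 − 1(166.5) = 458.5
  B: 0 + 1(166.5) = 166.5
  A: 225 (inert)

166 mol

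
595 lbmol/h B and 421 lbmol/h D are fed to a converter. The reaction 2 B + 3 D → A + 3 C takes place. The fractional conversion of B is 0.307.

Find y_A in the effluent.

0.0988

B reacted = 0.307 × 595 = 182.7 lbmol/h; ν_B = −2, so ξ = 182.7/2 = 91.33 lbmol/h.
Outlet amounts (n = n₀ + ν ξ):
  B: 595 − 2(91.33) = 412.3
  D: 421 − 3(91.33) = 147
  A: 0 + 1(91.33) = 91.33
  C: 0 + 3(91.33) = 274
Total out = 924.7 lbmol/h; y_A = 91.33 / 924.7 = 0.09877.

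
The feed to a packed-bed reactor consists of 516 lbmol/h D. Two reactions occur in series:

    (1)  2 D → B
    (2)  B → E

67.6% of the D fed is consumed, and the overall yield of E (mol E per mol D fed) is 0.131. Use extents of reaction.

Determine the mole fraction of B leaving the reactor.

0.313

Conversion of D: D consumed = 2ξ₁ = 0.676 × 516 → ξ₁ = 174.4 lbmol/h.
Yield of E: 1ξ₂ / 516 = 0.131 → ξ₂ = 67.6 lbmol/h.
Outlet amounts (n = n₀ + Σ ν·ξ):
  D: 516 − 2(174.4) = 167.2
  B: 0 + 1(174.4) − 1(67.6) = 106.8
  E: 0 + 1(67.6) = 67.6
Total out = 341.6 lbmol/h; y_B = 106.8 / 341.6 = 0.3127.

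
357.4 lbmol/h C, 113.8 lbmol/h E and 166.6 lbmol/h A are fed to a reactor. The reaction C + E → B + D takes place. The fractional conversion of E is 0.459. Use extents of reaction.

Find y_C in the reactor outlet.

E reacted = 0.459 × 113.8 = 52.23 lbmol/h; ν_E = −1, so ξ = 52.23/1 = 52.23 lbmol/h.
Outlet amounts (n = n₀ + ν ξ):
  C: 357.4 − 1(52.23) = 305.2
  E: 113.8 − 1(52.23) = 61.57
  B: 0 + 1(52.23) = 52.23
  D: 0 + 1(52.23) = 52.23
  A: 166.6 (inert)
Total out = 637.8 lbmol/h; y_C = 305.2 / 637.8 = 0.4785.

0.478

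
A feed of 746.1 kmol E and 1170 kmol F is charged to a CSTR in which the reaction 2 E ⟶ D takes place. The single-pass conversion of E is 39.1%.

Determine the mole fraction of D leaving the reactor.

0.0824

E reacted = 0.391 × 746.1 = 291.7 kmol; ν_E = −2, so ξ = 291.7/2 = 145.9 kmol.
Outlet amounts (n = n₀ + ν ξ):
  E: 746.1 − 2(145.9) = 454.4
  D: 0 + 1(145.9) = 145.9
  F: 1170 (inert)
Total out = 1770 kmol; y_D = 145.9 / 1770 = 0.0824.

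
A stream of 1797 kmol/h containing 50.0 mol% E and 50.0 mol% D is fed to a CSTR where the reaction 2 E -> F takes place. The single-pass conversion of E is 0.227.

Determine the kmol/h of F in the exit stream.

102 kmol/h

E reacted = 0.227 × 898.5 = 204 kmol/h; ν_E = −2, so ξ = 204/2 = 102 kmol/h.
Outlet amounts (n = n₀ + ν ξ):
  E: 898.5 − 2(102) = 694.5
  F: 0 + 1(102) = 102
  D: 898.5 (inert)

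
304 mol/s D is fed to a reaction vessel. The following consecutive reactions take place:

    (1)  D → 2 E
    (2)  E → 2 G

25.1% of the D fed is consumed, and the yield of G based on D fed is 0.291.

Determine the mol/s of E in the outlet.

108 mol/s

Conversion of D: D consumed = 1ξ₁ = 0.251 × 304 → ξ₁ = 76.3 mol/s.
Yield of G: 2ξ₂ / 304 = 0.291 → ξ₂ = 44.23 mol/s.
Outlet amounts (n = n₀ + Σ ν·ξ):
  D: 304 − 1(76.3) = 227.7
  E: 0 + 2(76.3) − 1(44.23) = 108.4
  G: 0 + 2(44.23) = 88.46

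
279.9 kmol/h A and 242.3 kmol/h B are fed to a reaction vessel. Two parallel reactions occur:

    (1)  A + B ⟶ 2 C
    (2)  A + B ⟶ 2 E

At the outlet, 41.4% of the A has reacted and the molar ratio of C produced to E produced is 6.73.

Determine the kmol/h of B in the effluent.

126 kmol/h

Conversion of A: A consumed = 0.414 × 279.9 = 115.9 kmol/h = 1ξ₁ + 1ξ₂.
Selectivity: 2ξ₁ / (2ξ₂) = 6.73 → ξ₁ = 6.73 ξ₂.
Substitute: (1·6.73 + 1) ξ₂ = 115.9 → ξ₂ = 14.99 kmol/h, ξ₁ = 100.9 kmol/h.
Outlet amounts (n = n₀ + Σ ν·ξ):
  A: 279.9 − 1(100.9) − 1(14.99) = 164
  B: 242.3 − 1(100.9) − 1(14.99) = 126.4
  C: 0 + 2(100.9) = 201.8
  E: 0 + 2(14.99) = 29.98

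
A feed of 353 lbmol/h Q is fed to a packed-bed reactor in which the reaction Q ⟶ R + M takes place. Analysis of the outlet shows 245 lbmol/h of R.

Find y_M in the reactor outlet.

0.41

For R: n = n₀ + 1ξ → 245 = 0 + 1ξ, giving ξ = 245 lbmol/h.
Outlet amounts (n = n₀ + ν ξ):
  Q: 353 − 1(245) = 108
  R: 0 + 1(245) = 245
  M: 0 + 1(245) = 245
Total out = 598 lbmol/h; y_M = 245 / 598 = 0.4097.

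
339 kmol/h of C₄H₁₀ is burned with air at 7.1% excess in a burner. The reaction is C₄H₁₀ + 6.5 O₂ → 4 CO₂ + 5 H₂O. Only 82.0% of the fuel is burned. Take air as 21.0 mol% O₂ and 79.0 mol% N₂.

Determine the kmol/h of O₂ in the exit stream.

Stoichiometric O₂ = 6.5 × 339 = 2204 kmol/h; O₂ fed = 2204 × 1.071 = 2360 kmol/h.
N₂ fed = 2360 × 79/21 = 8878 kmol/h.
Fuel reacted = 0.82 × 339 → ξ = 278 kmol/h.
Outlet (n = n₀ + ν ξ):
  C₄H₁₀: 339 − 1(278) = 61.02
  O₂: 2360 − 6.5(278) = 553.1
  N₂: 8878 (inert)
  CO₂: 0 + 4(278) = 1112
  H₂O: 0 + 5(278) = 1390

553 kmol/h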